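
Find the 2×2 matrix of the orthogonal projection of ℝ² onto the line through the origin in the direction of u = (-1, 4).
[[1/17, -4/17], [-4/17, 16/17]]

The orthogonal projection onto the line spanned by a nonzero vector u = (a, b) has matrix P = (u uᵀ) / (uᵀ u) = (1/(a² + b²)) · [[a², ab], [ab, b²]].
Here u = (-1, 4), so a² + b² = 1 + 16 = 17.
P = (1/17) · [[1, -4], [-4, 16]] = [[1/17, -4/17], [-4/17, 16/17]].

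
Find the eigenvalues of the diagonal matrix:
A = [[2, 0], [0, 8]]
λ₁ = 2, λ₂ = 8

The characteristic polynomial of A is det(A - λI) = (2 - λ)(8 - λ) = 0.
The roots are λ = 2 and λ = 8, so the eigenvalues are the diagonal entries.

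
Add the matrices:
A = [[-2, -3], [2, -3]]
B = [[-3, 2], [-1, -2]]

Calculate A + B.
[[-5, -1], [1, -5]]

Add corresponding elements:
(-2)+(-3)=-5
(-3)+(2)=-1
(2)+(-1)=1
(-3)+(-2)=-5
A + B = [[-5, -1], [1, -5]]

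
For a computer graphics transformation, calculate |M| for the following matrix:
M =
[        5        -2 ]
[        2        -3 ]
det(M) = -11

For a 2×2 matrix [[a, b], [c, d]], det = a*d - b*c.
det(M) = (5)*(-3) - (-2)*(2) = -15 + 4 = -11.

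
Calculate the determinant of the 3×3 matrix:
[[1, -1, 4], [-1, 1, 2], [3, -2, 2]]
-6

Expansion along first row:
det = 1·det([[1,2],[-2,2]]) - -1·det([[-1,2],[3,2]]) + 4·det([[-1,1],[3,-2]])
    = 1·(1·2 - 2·-2) - -1·(-1·2 - 2·3) + 4·(-1·-2 - 1·3)
    = 1·6 - -1·-8 + 4·-1
    = 6 + -8 + -4 = -6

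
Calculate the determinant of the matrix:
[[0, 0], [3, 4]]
0

For a 2×2 matrix [[a, b], [c, d]], det = ad - bc
det = (0)(4) - (0)(3) = 0 - 0 = 0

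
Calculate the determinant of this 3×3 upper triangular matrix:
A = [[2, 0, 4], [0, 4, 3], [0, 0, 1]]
8

The determinant of a triangular matrix is the product of its diagonal entries (the off-diagonal entries above the diagonal do not affect it).
det(A) = (2) * (4) * (1) = 8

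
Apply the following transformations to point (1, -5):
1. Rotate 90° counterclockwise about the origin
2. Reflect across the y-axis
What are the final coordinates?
(-5, 1)

Step 1: Rotate 90° → (5, 1)
Step 2: Reflect across the y-axis → (-5, 1)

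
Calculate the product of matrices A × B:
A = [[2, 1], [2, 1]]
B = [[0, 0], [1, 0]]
[[1, 0], [1, 0]]

Matrix multiplication:
C[0][0] = 2×0 + 1×1 = 1
C[0][1] = 2×0 + 1×0 = 0
C[1][0] = 2×0 + 1×1 = 1
C[1][1] = 2×0 + 1×0 = 0
Result: [[1, 0], [1, 0]]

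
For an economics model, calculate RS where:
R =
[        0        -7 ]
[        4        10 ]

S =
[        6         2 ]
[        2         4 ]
RS =
[      -14       -28 ]
[       44        48 ]

Matrix multiplication: (RS)[i][j] = sum over k of R[i][k] * S[k][j].
  (RS)[0][0] = (0)*(6) + (-7)*(2) = -14
  (RS)[0][1] = (0)*(2) + (-7)*(4) = -28
  (RS)[1][0] = (4)*(6) + (10)*(2) = 44
  (RS)[1][1] = (4)*(2) + (10)*(4) = 48
RS =
[      -14       -28 ]
[       44        48 ]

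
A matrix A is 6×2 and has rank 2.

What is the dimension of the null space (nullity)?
0

The rank-nullity theorem for an m×n matrix states:
rank(A) + nullity(A) = n (the number of columns).
Here n = 2 and rank(A) = 2, so nullity(A) = 2 - 2 = 0.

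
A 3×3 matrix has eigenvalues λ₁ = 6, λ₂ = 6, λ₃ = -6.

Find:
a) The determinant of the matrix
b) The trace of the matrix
det = -216, trace = 6

Two standard eigenvalue identities:
- det(A) equals the product of the eigenvalues (counted with multiplicity).
- trace(A) equals the sum of the eigenvalues.
det(A) = (6)*(6)*(-6) = -216.
trace(A) = 6 + 6 - 6 = 6.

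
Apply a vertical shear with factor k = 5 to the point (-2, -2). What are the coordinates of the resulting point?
(-2, -12)

Shear matrix for vertical shear with factor k = 5:
[[1, 0], [5, 1]]
Result: (-2, -2) → (-2, -12)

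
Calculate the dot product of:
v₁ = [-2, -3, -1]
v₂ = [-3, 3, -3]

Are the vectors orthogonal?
0, Yes

The dot product is the sum of products of corresponding components.
v₁·v₂ = (-2)*(-3) + (-3)*(3) + (-1)*(-3) = 6 - 9 + 3 = 0.
Two vectors are orthogonal iff their dot product is 0; here the dot product is 0, so the vectors are orthogonal.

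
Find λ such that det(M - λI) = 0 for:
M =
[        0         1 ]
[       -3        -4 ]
λ = -3, -1

Solve det(M - λI) = 0. For a 2×2 matrix the characteristic equation is λ² - (trace)λ + det = 0.
trace(M) = a + d = 0 - 4 = -4.
det(M) = a*d - b*c = (0)*(-4) - (1)*(-3) = 0 + 3 = 3.
Characteristic equation: λ² - (-4)λ + (3) = 0.
Discriminant = (-4)² - 4*(3) = 16 - 12 = 4.
λ = (-4 ± √4) / 2 = (-4 ± 2) / 2 = -3, -1.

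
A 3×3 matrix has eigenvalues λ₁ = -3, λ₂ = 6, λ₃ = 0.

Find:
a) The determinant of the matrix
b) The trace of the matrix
det = 0, trace = 3

Two standard eigenvalue identities:
- det(A) equals the product of the eigenvalues (counted with multiplicity).
- trace(A) equals the sum of the eigenvalues.
det(A) = (-3)*(6)*(0) = 0.
trace(A) = -3 + 6 + 0 = 3.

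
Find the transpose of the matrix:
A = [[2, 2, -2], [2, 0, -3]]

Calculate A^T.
[[2, 2], [2, 0], [-2, -3]]

The transpose sends entry (i,j) to (j,i); rows become columns.
Row 0 of A: [2, 2, -2] -> column 0 of A^T.
Row 1 of A: [2, 0, -3] -> column 1 of A^T.
A^T = [[2, 2], [2, 0], [-2, -3]]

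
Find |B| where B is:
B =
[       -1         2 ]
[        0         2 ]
det(B) = -2

For a 2×2 matrix [[a, b], [c, d]], det = a*d - b*c.
det(B) = (-1)*(2) - (2)*(0) = -2 - 0 = -2.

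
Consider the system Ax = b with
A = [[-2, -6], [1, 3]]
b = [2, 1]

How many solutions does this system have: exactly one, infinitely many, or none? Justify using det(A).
No solution

det(A) = (-2)*(3) - (-6)*(1) = 0, so A is singular.
The column space of A is span(column 1) = span([-2, 1]).
b = [2, 1] is not a scalar multiple of column 1, so b ∉ column space and the system is inconsistent — no solution.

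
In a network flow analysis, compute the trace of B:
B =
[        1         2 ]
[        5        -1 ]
tr(B) = 1 - 1 = 0

The trace of a square matrix is the sum of its diagonal entries.
Diagonal entries of B: B[0][0] = 1, B[1][1] = -1.
tr(B) = 1 - 1 = 0.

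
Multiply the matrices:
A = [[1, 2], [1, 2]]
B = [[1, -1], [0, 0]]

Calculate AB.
[[1, -1], [1, -1]]

Each entry (i,j) of AB = sum over k of A[i][k]*B[k][j].
(AB)[0][0] = (1)*(1) + (2)*(0) = 1
(AB)[0][1] = (1)*(-1) + (2)*(0) = -1
(AB)[1][0] = (1)*(1) + (2)*(0) = 1
(AB)[1][1] = (1)*(-1) + (2)*(0) = -1
AB = [[1, -1], [1, -1]]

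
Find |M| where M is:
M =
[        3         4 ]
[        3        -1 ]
det(M) = -15

For a 2×2 matrix [[a, b], [c, d]], det = a*d - b*c.
det(M) = (3)*(-1) - (4)*(3) = -3 - 12 = -15.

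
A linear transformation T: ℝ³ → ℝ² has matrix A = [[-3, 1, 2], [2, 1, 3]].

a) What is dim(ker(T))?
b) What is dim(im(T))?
dim(ker) = 1, dim(im) = 2

The two rows are not scalar multiples of one another (no single k satisfies row 2 = k × row 1), so they are linearly independent.
Thus rank(A) = 2.
dim(im(T)) = rank(A) = 2.
By the rank-nullity theorem applied to T: ℝ³ → ℝ², rank(A) + nullity(A) = 3 (the domain dimension), so dim(ker(T)) = 3 - 2 = 1.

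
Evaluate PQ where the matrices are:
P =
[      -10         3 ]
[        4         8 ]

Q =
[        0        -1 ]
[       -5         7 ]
PQ =
[      -15        31 ]
[      -40        52 ]

Matrix multiplication: (PQ)[i][j] = sum over k of P[i][k] * Q[k][j].
  (PQ)[0][0] = (-10)*(0) + (3)*(-5) = -15
  (PQ)[0][1] = (-10)*(-1) + (3)*(7) = 31
  (PQ)[1][0] = (4)*(0) + (8)*(-5) = -40
  (PQ)[1][1] = (4)*(-1) + (8)*(7) = 52
PQ =
[      -15        31 ]
[      -40        52 ]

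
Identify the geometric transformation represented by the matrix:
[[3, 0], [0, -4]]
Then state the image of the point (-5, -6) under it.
non-uniform scaling by (3, -4); image of (-5, -6) is (-15, 24)

This is diagonal with distinct entries, so it scales the x-axis by 3 and the y-axis by -4.
The matrix [[3, 0], [0, -4]] represents: non-uniform scaling by (3, -4).
Applying it to (-5, -6): [3·-5 + 0·-6, 0·-5 + -4·-6] = (-15, 24).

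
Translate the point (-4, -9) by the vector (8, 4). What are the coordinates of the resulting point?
(4, -5)

Translation by (8, 4):
x' = -4 + 8 = 4
y' = -9 + 4 = -5
Homogeneous matrix: [[1, 0, 8], [0, 1, 4], [0, 0, 1]]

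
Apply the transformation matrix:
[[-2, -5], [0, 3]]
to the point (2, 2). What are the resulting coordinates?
(-14, 6)

Matrix multiplication:
[[-2, -5], [0, 3]] × [2, 2]ᵀ
= [-2×2 + -5×2, 0×2 + 3×2]ᵀ
= [-14.0000, 6.0000]ᵀ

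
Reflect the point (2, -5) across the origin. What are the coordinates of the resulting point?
(-2, 5)

Reflection across origin: (2, -5) → (-2, 5)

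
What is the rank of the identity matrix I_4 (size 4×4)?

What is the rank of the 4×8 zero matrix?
rank(I_4) = 4, rank(0) = 0

The identity I_4 has 4 columns that are the standard basis vectors e_1, …, e_4. These are linearly independent, so all 4 columns are pivots and rank(I_4) = 4.
The 4×8 zero matrix has every entry zero, so every row is the zero row and there are no pivots; rank(0) = 0.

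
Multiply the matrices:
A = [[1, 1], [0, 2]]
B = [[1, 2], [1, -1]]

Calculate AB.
[[2, 1], [2, -2]]

Each entry (i,j) of AB = sum over k of A[i][k]*B[k][j].
(AB)[0][0] = (1)*(1) + (1)*(1) = 2
(AB)[0][1] = (1)*(2) + (1)*(-1) = 1
(AB)[1][0] = (0)*(1) + (2)*(1) = 2
(AB)[1][1] = (0)*(2) + (2)*(-1) = -2
AB = [[2, 1], [2, -2]]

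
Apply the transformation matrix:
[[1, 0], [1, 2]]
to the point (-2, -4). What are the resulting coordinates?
(-2, -10)

Matrix multiplication:
[[1, 0], [1, 2]] × [-2, -4]ᵀ
= [1×-2 + 0×-4, 1×-2 + 2×-4]ᵀ
= [-2.0000, -10.0000]ᵀ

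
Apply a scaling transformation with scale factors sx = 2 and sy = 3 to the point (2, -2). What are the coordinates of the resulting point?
(4, -6)

Scaling matrix:
[[2, 0], [0, 3]]
Result: (2 × 2, -2 × 3) = (4, -6)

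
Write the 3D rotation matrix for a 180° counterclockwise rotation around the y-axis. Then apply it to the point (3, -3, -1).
R = [[-1, 0, 0], [0, 1, 0], [0, 0, -1]]; R·(3, -3, -1) = (-3, -3, 1)

Rotation matrix for 180° around y-axis:
cos(180°) = -1, sin(180°) = 0
R = [[-1, 0, 0], [0, 1, 0], [0, 0, -1]]
Apply to (3, -3, -1): R·[3, -3, -1]ᵀ = (-3, -3, 1)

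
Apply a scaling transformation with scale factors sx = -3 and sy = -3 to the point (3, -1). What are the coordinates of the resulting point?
(-9, 3)

Scaling matrix:
[[-3, 0], [0, -3]]
Result: (3 × -3, -1 × -3) = (-9, 3)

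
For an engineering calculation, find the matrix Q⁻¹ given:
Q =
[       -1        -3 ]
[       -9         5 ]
det(Q) = -32
Q⁻¹ =
[    -5/32     -3/32 ]
[    -9/32      1/32 ]

For a 2×2 matrix Q = [[a, b], [c, d]] with det(Q) ≠ 0, Q⁻¹ = (1/det(Q)) * [[d, -b], [-c, a]].
det(Q) = (-1)*(5) - (-3)*(-9) = -5 - 27 = -32.
Q⁻¹ = (1/-32) * [[5, 3], [9, -1]].
Dividing each entry by -32 and reducing:
Q⁻¹ =
[    -5/32     -3/32 ]
[    -9/32      1/32 ]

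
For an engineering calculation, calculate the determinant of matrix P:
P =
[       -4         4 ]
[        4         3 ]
det(P) = -28

For a 2×2 matrix [[a, b], [c, d]], det = a*d - b*c.
det(P) = (-4)*(3) - (4)*(4) = -12 - 16 = -28.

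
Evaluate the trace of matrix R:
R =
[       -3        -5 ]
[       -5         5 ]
tr(R) = -3 + 5 = 2

The trace of a square matrix is the sum of its diagonal entries.
Diagonal entries of R: R[0][0] = -3, R[1][1] = 5.
tr(R) = -3 + 5 = 2.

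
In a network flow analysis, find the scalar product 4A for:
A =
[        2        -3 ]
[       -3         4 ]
4A =
[        8       -12 ]
[      -12        16 ]

Scalar multiplication is elementwise: (4A)[i][j] = 4 * A[i][j].
  (4A)[0][0] = 4 * (2) = 8
  (4A)[0][1] = 4 * (-3) = -12
  (4A)[1][0] = 4 * (-3) = -12
  (4A)[1][1] = 4 * (4) = 16
4A =
[        8       -12 ]
[      -12        16 ]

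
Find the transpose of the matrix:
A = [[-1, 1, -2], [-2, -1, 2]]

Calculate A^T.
[[-1, -2], [1, -1], [-2, 2]]

The transpose sends entry (i,j) to (j,i); rows become columns.
Row 0 of A: [-1, 1, -2] -> column 0 of A^T.
Row 1 of A: [-2, -1, 2] -> column 1 of A^T.
A^T = [[-1, -2], [1, -1], [-2, 2]]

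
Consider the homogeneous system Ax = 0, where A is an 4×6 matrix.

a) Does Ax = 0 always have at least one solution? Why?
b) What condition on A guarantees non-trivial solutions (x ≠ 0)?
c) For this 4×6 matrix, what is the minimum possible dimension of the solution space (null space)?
a) Yes, x = 0 is always a solution. b) When A has linearly dependent columns (rank < n). c) Minimum nullity = 2.

a) x = 0 satisfies A·0 = 0, so the zero vector is always a solution.
b) Non-trivial solutions exist iff the columns of A are linearly dependent, equivalently rank(A) < n (the number of columns).
c) By rank-nullity, rank(A) + nullity(A) = n = 6. Since A has only 4 rows, rank(A) ≤ 4, so nullity(A) ≥ 6 - 4 = 2.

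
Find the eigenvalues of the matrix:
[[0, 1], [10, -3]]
λ = -5 and λ = 2

Characteristic equation: det(A - λI) = 0
λ² - (trace)λ + (det) = 0
λ² - (-3)λ + (-10) = 0
λ² + 3λ - 10 = 0
Solving: λ = -5, 2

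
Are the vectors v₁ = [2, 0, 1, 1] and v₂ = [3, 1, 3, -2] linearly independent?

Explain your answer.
Yes, linearly independent

Two vectors are linearly dependent iff one is a scalar multiple of the other.
No single scalar k satisfies v₂ = k·v₁ (the ratios of corresponding entries disagree), so v₁ and v₂ are linearly independent.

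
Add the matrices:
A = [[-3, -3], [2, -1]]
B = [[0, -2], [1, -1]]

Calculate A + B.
[[-3, -5], [3, -2]]

Add corresponding elements:
(-3)+(0)=-3
(-3)+(-2)=-5
(2)+(1)=3
(-1)+(-1)=-2
A + B = [[-3, -5], [3, -2]]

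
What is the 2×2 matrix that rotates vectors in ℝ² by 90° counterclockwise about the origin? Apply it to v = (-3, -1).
R = [[0, -1], [1, 0]]; R·v = (1, -3)

A counterclockwise rotation by angle θ in ℝ² has matrix R(θ) = [[cos θ, -sin θ], [sin θ, cos θ]].
For θ = 90°: cos θ = 0, sin θ = 1.
R(90°) = [[0, -1], [1, 0]].
R·v = [0·-3 + (-1)·-1, 1·-3 + 0·-1] = (1, -3).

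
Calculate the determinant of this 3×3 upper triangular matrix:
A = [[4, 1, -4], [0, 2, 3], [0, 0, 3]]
24

The determinant of a triangular matrix is the product of its diagonal entries (the off-diagonal entries above the diagonal do not affect it).
det(A) = (4) * (2) * (3) = 24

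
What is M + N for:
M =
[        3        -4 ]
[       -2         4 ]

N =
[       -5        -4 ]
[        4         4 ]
M + N =
[       -2        -8 ]
[        2         8 ]

Matrix addition is elementwise: (M+N)[i][j] = M[i][j] + N[i][j].
  (M+N)[0][0] = (3) + (-5) = -2
  (M+N)[0][1] = (-4) + (-4) = -8
  (M+N)[1][0] = (-2) + (4) = 2
  (M+N)[1][1] = (4) + (4) = 8
M + N =
[       -2        -8 ]
[        2         8 ]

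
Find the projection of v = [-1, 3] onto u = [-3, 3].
[-2, 2]

The projection of v onto u is proj_u(v) = ((v·u) / (u·u)) · u.
v·u = (-1)*(-3) + (3)*(3) = 12.
u·u = (-3)*(-3) + (3)*(3) = 18.
coefficient = 12 / 18 = 2/3.
proj_u(v) = 2/3 · [-3, 3] = [-2, 2].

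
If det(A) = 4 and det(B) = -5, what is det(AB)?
-20

Use the multiplicative property of determinants: det(AB) = det(A)*det(B).
det(AB) = (4)*(-5) = -20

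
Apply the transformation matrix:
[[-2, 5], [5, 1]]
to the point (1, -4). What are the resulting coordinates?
(-22, 1)

Matrix multiplication:
[[-2, 5], [5, 1]] × [1, -4]ᵀ
= [-2×1 + 5×-4, 5×1 + 1×-4]ᵀ
= [-22.0000, 1.0000]ᵀ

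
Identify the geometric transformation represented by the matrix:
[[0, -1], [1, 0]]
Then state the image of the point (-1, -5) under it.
rotation by 90° counterclockwise; image of (-1, -5) is (5, -1)

This matches the form [[cos θ, -sin θ], [sin θ, cos θ]] of a rotation matrix; reading off cos θ and sin θ gives the angle.
The matrix [[0, -1], [1, 0]] represents: rotation by 90° counterclockwise.
Applying it to (-1, -5): [0·-1 + -1·-5, 1·-1 + 0·-5] = (5, -1).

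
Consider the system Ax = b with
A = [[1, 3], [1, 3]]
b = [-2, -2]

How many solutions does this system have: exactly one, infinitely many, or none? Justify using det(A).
Infinitely many solutions

det(A) = (1)*(3) - (3)*(1) = 0, so A is singular (column 2 is 3 times column 1).
b = [-2, -2] = -2 * column 1 of A, so b lies in the column space of A.
A singular matrix whose right-hand side is in its column space gives a 1-parameter family of solutions — infinitely many.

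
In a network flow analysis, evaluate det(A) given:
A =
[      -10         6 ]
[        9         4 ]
det(A) = -94

For a 2×2 matrix [[a, b], [c, d]], det = a*d - b*c.
det(A) = (-10)*(4) - (6)*(9) = -40 - 54 = -94.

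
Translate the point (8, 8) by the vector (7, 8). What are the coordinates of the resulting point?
(15, 16)

Translation by (7, 8):
x' = 8 + 7 = 15
y' = 8 + 8 = 16
Homogeneous matrix: [[1, 0, 7], [0, 1, 8], [0, 0, 1]]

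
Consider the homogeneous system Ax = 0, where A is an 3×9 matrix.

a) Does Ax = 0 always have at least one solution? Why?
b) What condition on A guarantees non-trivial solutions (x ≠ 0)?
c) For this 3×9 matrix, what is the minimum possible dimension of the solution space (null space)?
a) Yes, x = 0 is always a solution. b) When A has linearly dependent columns (rank < n). c) Minimum nullity = 6.

a) x = 0 satisfies A·0 = 0, so the zero vector is always a solution.
b) Non-trivial solutions exist iff the columns of A are linearly dependent, equivalently rank(A) < n (the number of columns).
c) By rank-nullity, rank(A) + nullity(A) = n = 9. Since A has only 3 rows, rank(A) ≤ 3, so nullity(A) ≥ 9 - 3 = 6.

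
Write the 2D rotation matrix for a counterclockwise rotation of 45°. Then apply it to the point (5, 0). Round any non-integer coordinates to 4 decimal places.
R = [[√2/2, -√2/2], [√2/2, √2/2]]; R·(5, 0) = (3.5355, 3.5355)

Rotation matrix formula: R(θ) = [[cos θ, -sin θ], [sin θ, cos θ]]
For θ = 45°:
cos(45°) = √2/2
sin(45°) = √2/2
R = [[√2/2, -√2/2], [√2/2, √2/2]]
Apply to (5, 0): [√2/2·5 + (-√2/2)·0, √2/2·5 + √2/2·0] = (3.5355, 3.5355)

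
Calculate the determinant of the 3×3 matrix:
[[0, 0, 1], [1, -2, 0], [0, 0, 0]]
0

Expansion along first row:
det = 0·det([[-2,0],[0,0]]) - 0·det([[1,0],[0,0]]) + 1·det([[1,-2],[0,0]])
    = 0·(-2·0 - 0·0) - 0·(1·0 - 0·0) + 1·(1·0 - -2·0)
    = 0·0 - 0·0 + 1·0
    = 0 + 0 + 0 = 0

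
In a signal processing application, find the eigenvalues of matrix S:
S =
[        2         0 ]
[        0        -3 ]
λ = -3, 2

Solve det(S - λI) = 0. For a 2×2 matrix the characteristic equation is λ² - (trace)λ + det = 0.
trace(S) = a + d = 2 - 3 = -1.
det(S) = a*d - b*c = (2)*(-3) - (0)*(0) = -6 - 0 = -6.
Characteristic equation: λ² - (-1)λ + (-6) = 0.
Discriminant = (-1)² - 4*(-6) = 1 + 24 = 25.
λ = (-1 ± √25) / 2 = (-1 ± 5) / 2 = -3, 2.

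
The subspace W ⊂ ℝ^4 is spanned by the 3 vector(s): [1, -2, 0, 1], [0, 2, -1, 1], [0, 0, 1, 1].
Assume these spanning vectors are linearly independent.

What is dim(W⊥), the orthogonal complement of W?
dim(W⊥) = 1

For any subspace W of ℝ^n, dim(W) + dim(W⊥) = n (the whole-space dimension).
Here the given 3 vectors are linearly independent, so dim(W) = 3.
Thus dim(W⊥) = n - dim(W) = 4 - 3 = 1.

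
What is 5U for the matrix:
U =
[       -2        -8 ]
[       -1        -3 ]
5U =
[      -10       -40 ]
[       -5       -15 ]

Scalar multiplication is elementwise: (5U)[i][j] = 5 * U[i][j].
  (5U)[0][0] = 5 * (-2) = -10
  (5U)[0][1] = 5 * (-8) = -40
  (5U)[1][0] = 5 * (-1) = -5
  (5U)[1][1] = 5 * (-3) = -15
5U =
[      -10       -40 ]
[       -5       -15 ]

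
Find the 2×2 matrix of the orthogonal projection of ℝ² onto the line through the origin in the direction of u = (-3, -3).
[[1/2, 1/2], [1/2, 1/2]]

The orthogonal projection onto the line spanned by a nonzero vector u = (a, b) has matrix P = (u uᵀ) / (uᵀ u) = (1/(a² + b²)) · [[a², ab], [ab, b²]].
Here u = (-3, -3), so a² + b² = 9 + 9 = 18.
P = (1/18) · [[9, 9], [9, 9]] = [[1/2, 1/2], [1/2, 1/2]].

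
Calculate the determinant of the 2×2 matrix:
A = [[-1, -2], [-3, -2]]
-4

For A = [[a, b], [c, d]], det(A) = a*d - b*c.
det(A) = (-1)*(-2) - (-2)*(-3) = 2 - 6 = -4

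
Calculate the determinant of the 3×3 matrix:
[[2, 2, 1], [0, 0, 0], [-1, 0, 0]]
0

Expansion along first row:
det = 2·det([[0,0],[0,0]]) - 2·det([[0,0],[-1,0]]) + 1·det([[0,0],[-1,0]])
    = 2·(0·0 - 0·0) - 2·(0·0 - 0·-1) + 1·(0·0 - 0·-1)
    = 2·0 - 2·0 + 1·0
    = 0 + 0 + 0 = 0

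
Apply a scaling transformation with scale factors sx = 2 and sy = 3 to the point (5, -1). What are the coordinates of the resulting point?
(10, -3)

Scaling matrix:
[[2, 0], [0, 3]]
Result: (5 × 2, -1 × 3) = (10, -3)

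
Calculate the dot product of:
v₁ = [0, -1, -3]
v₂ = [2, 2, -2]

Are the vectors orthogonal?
4, No

The dot product is the sum of products of corresponding components.
v₁·v₂ = (0)*(2) + (-1)*(2) + (-3)*(-2) = 0 - 2 + 6 = 4.
Two vectors are orthogonal iff their dot product is 0; here the dot product is 4, so the vectors are not orthogonal.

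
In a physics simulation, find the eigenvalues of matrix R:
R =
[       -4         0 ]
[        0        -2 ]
λ = -4, -2

Solve det(R - λI) = 0. For a 2×2 matrix the characteristic equation is λ² - (trace)λ + det = 0.
trace(R) = a + d = -4 - 2 = -6.
det(R) = a*d - b*c = (-4)*(-2) - (0)*(0) = 8 - 0 = 8.
Characteristic equation: λ² - (-6)λ + (8) = 0.
Discriminant = (-6)² - 4*(8) = 36 - 32 = 4.
λ = (-6 ± √4) / 2 = (-6 ± 2) / 2 = -4, -2.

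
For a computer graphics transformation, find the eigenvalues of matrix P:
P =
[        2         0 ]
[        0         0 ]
λ = 0, 2

Solve det(P - λI) = 0. For a 2×2 matrix the characteristic equation is λ² - (trace)λ + det = 0.
trace(P) = a + d = 2 + 0 = 2.
det(P) = a*d - b*c = (2)*(0) - (0)*(0) = 0 - 0 = 0.
Characteristic equation: λ² - (2)λ + (0) = 0.
Discriminant = (2)² - 4*(0) = 4 - 0 = 4.
λ = (2 ± √4) / 2 = (2 ± 2) / 2 = 0, 2.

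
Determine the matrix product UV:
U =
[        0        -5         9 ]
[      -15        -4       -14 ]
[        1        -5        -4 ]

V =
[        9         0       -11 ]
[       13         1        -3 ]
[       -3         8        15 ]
UV =
[      -92        67       150 ]
[     -145      -116       -33 ]
[      -44       -37       -56 ]

Matrix multiplication: (UV)[i][j] = sum over k of U[i][k] * V[k][j].
  (UV)[0][0] = (0)*(9) + (-5)*(13) + (9)*(-3) = -92
  (UV)[0][1] = (0)*(0) + (-5)*(1) + (9)*(8) = 67
  (UV)[0][2] = (0)*(-11) + (-5)*(-3) + (9)*(15) = 150
  (UV)[1][0] = (-15)*(9) + (-4)*(13) + (-14)*(-3) = -145
  (UV)[1][1] = (-15)*(0) + (-4)*(1) + (-14)*(8) = -116
  (UV)[1][2] = (-15)*(-11) + (-4)*(-3) + (-14)*(15) = -33
  (UV)[2][0] = (1)*(9) + (-5)*(13) + (-4)*(-3) = -44
  (UV)[2][1] = (1)*(0) + (-5)*(1) + (-4)*(8) = -37
  (UV)[2][2] = (1)*(-11) + (-5)*(-3) + (-4)*(15) = -56
UV =
[      -92        67       150 ]
[     -145      -116       -33 ]
[      -44       -37       -56 ]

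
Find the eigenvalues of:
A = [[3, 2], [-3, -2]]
λ = 0, 1

Solve det(A - λI) = 0. For a 2×2 matrix this is λ² - (trace)λ + det = 0.
trace(A) = 3 - 2 = 1.
det(A) = (3)*(-2) - (2)*(-3) = -6 + 6 = 0.
Characteristic equation: λ² - (1)λ + (0) = 0.
Discriminant: (1)² - 4*(0) = 1 - 0 = 1.
Roots: λ = (1 ± √1) / 2 = 0, 1.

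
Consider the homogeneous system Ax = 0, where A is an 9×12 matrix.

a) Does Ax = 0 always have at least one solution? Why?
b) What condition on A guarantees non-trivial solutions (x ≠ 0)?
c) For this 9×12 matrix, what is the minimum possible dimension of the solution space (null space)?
a) Yes, x = 0 is always a solution. b) When A has linearly dependent columns (rank < n). c) Minimum nullity = 3.

a) x = 0 satisfies A·0 = 0, so the zero vector is always a solution.
b) Non-trivial solutions exist iff the columns of A are linearly dependent, equivalently rank(A) < n (the number of columns).
c) By rank-nullity, rank(A) + nullity(A) = n = 12. Since A has only 9 rows, rank(A) ≤ 9, so nullity(A) ≥ 12 - 9 = 3.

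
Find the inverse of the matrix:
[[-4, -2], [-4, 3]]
[[-3/20, -1/10], [-1/5, 1/5]]

For [[a,b],[c,d]], inverse = (1/det)·[[d,-b],[-c,a]]
det = -4·3 - -2·-4 = -20
Inverse = (1/-20)·[[3, 2], [4, -4]]
        = [[-3/20, -1/10], [-1/5, 1/5]]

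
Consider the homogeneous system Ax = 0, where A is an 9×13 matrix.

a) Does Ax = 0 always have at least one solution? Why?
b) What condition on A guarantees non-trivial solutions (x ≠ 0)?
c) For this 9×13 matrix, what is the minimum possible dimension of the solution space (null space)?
a) Yes, x = 0 is always a solution. b) When A has linearly dependent columns (rank < n). c) Minimum nullity = 4.

a) x = 0 satisfies A·0 = 0, so the zero vector is always a solution.
b) Non-trivial solutions exist iff the columns of A are linearly dependent, equivalently rank(A) < n (the number of columns).
c) By rank-nullity, rank(A) + nullity(A) = n = 13. Since A has only 9 rows, rank(A) ≤ 9, so nullity(A) ≥ 13 - 9 = 4.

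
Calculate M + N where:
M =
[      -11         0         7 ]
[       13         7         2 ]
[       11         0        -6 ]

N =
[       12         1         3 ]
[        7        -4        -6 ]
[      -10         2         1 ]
M + N =
[        1         1        10 ]
[       20         3        -4 ]
[        1         2        -5 ]

Matrix addition is elementwise: (M+N)[i][j] = M[i][j] + N[i][j].
  (M+N)[0][0] = (-11) + (12) = 1
  (M+N)[0][1] = (0) + (1) = 1
  (M+N)[0][2] = (7) + (3) = 10
  (M+N)[1][0] = (13) + (7) = 20
  (M+N)[1][1] = (7) + (-4) = 3
  (M+N)[1][2] = (2) + (-6) = -4
  (M+N)[2][0] = (11) + (-10) = 1
  (M+N)[2][1] = (0) + (2) = 2
  (M+N)[2][2] = (-6) + (1) = -5
M + N =
[        1         1        10 ]
[       20         3        -4 ]
[        1         2        -5 ]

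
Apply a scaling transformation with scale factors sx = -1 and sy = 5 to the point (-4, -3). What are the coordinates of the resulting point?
(4, -15)

Scaling matrix:
[[-1, 0], [0, 5]]
Result: (-4 × -1, -3 × 5) = (4, -15)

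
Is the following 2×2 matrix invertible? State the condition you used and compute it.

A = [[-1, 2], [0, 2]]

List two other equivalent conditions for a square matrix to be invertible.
Yes, invertible; det(A) = -2 ≠ 0. Equivalent conditions: rank(A) = 2; Ax = 0 has only the trivial solution; 0 is not an eigenvalue; the columns of A are linearly independent.

To check invertibility, compute det(A).
The given matrix is triangular, so det(A) equals the product of its diagonal entries = -2 ≠ 0.
Since det(A) ≠ 0, A is invertible.
Equivalent conditions for a square matrix A to be invertible:
- rank(A) = 2 (full rank).
- The homogeneous system Ax = 0 has only the trivial solution x = 0.
- 0 is not an eigenvalue of A.
- The columns (equivalently rows) of A are linearly independent.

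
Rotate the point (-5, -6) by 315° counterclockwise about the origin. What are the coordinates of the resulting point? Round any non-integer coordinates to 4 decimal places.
(-7.7782, -0.7071)

Rotation matrix R(θ) = [[cos θ, -sin θ], [sin θ, cos θ]]; for θ = 315°:
R = [[√2/2, √2/2], [-√2/2, √2/2]]
Result: R × [-5, -6]ᵀ = [√2/2·-5 + (√2/2)·-6, -√2/2·-5 + (√2/2)·-6]ᵀ = (-7.7782, -0.7071)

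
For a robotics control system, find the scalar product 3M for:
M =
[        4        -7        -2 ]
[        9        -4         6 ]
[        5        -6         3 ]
3M =
[       12       -21        -6 ]
[       27       -12        18 ]
[       15       -18         9 ]

Scalar multiplication is elementwise: (3M)[i][j] = 3 * M[i][j].
  (3M)[0][0] = 3 * (4) = 12
  (3M)[0][1] = 3 * (-7) = -21
  (3M)[0][2] = 3 * (-2) = -6
  (3M)[1][0] = 3 * (9) = 27
  (3M)[1][1] = 3 * (-4) = -12
  (3M)[1][2] = 3 * (6) = 18
  (3M)[2][0] = 3 * (5) = 15
  (3M)[2][1] = 3 * (-6) = -18
  (3M)[2][2] = 3 * (3) = 9
3M =
[       12       -21        -6 ]
[       27       -12        18 ]
[       15       -18         9 ]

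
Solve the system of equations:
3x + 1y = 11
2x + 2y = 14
x = 2, y = 5

Use elimination (row reduction):
Equation 1: 3x + 1y = 11.
Equation 2: 2x + 2y = 14.
Multiply Eq1 by 2 and Eq2 by 3: 6x + 2y = 22;  6x + 6y = 42.
Subtract: (4)y = 20, so y = 5.
Back-substitute into Eq1: 3x + 1*(5) = 11, so x = 2.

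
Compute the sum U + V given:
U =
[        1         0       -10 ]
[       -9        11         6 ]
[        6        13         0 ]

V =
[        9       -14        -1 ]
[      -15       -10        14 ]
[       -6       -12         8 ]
U + V =
[       10       -14       -11 ]
[      -24         1        20 ]
[        0         1         8 ]

Matrix addition is elementwise: (U+V)[i][j] = U[i][j] + V[i][j].
  (U+V)[0][0] = (1) + (9) = 10
  (U+V)[0][1] = (0) + (-14) = -14
  (U+V)[0][2] = (-10) + (-1) = -11
  (U+V)[1][0] = (-9) + (-15) = -24
  (U+V)[1][1] = (11) + (-10) = 1
  (U+V)[1][2] = (6) + (14) = 20
  (U+V)[2][0] = (6) + (-6) = 0
  (U+V)[2][1] = (13) + (-12) = 1
  (U+V)[2][2] = (0) + (8) = 8
U + V =
[       10       -14       -11 ]
[      -24         1        20 ]
[        0         1         8 ]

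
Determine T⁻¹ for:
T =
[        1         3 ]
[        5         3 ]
det(T) = -12
T⁻¹ =
[     -1/4       1/4 ]
[     5/12     -1/12 ]

For a 2×2 matrix T = [[a, b], [c, d]] with det(T) ≠ 0, T⁻¹ = (1/det(T)) * [[d, -b], [-c, a]].
det(T) = (1)*(3) - (3)*(5) = 3 - 15 = -12.
T⁻¹ = (1/-12) * [[3, -3], [-5, 1]].
Dividing each entry by -12 and reducing:
T⁻¹ =
[     -1/4       1/4 ]
[     5/12     -1/12 ]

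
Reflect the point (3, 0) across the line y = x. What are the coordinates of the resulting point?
(0, 3)

Reflection across line y = x: (3, 0) → (0, 3)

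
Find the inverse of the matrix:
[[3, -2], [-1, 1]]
[[1, 2], [1, 3]]

For [[a,b],[c,d]], inverse = (1/det)·[[d,-b],[-c,a]]
det = 3·1 - -2·-1 = 1
Inverse = (1/1)·[[1, 2], [1, 3]]
        = [[1, 2], [1, 3]]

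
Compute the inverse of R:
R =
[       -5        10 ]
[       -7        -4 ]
det(R) = 90
R⁻¹ =
[    -2/45      -1/9 ]
[     7/90     -1/18 ]

For a 2×2 matrix R = [[a, b], [c, d]] with det(R) ≠ 0, R⁻¹ = (1/det(R)) * [[d, -b], [-c, a]].
det(R) = (-5)*(-4) - (10)*(-7) = 20 + 70 = 90.
R⁻¹ = (1/90) * [[-4, -10], [7, -5]].
Dividing each entry by 90 and reducing:
R⁻¹ =
[    -2/45      -1/9 ]
[     7/90     -1/18 ]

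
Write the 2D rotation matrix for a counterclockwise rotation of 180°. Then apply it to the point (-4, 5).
R = [[-1, 0], [0, -1]]; R·(-4, 5) = (4, -5)

Rotation matrix formula: R(θ) = [[cos θ, -sin θ], [sin θ, cos θ]]
For θ = 180°:
cos(180°) = -1
sin(180°) = 0
R = [[-1, 0], [0, -1]]
Apply to (-4, 5): [-1·-4 + (0)·5, 0·-4 + -1·5] = (4, -5)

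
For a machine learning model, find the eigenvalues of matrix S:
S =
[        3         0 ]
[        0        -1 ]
λ = -1, 3

Solve det(S - λI) = 0. For a 2×2 matrix the characteristic equation is λ² - (trace)λ + det = 0.
trace(S) = a + d = 3 - 1 = 2.
det(S) = a*d - b*c = (3)*(-1) - (0)*(0) = -3 - 0 = -3.
Characteristic equation: λ² - (2)λ + (-3) = 0.
Discriminant = (2)² - 4*(-3) = 4 + 12 = 16.
λ = (2 ± √16) / 2 = (2 ± 4) / 2 = -1, 3.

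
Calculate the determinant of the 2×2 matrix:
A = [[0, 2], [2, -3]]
-4

For A = [[a, b], [c, d]], det(A) = a*d - b*c.
det(A) = (0)*(-3) - (2)*(2) = 0 - 4 = -4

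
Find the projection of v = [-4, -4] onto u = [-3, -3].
[-4, -4]

The projection of v onto u is proj_u(v) = ((v·u) / (u·u)) · u.
v·u = (-4)*(-3) + (-4)*(-3) = 24.
u·u = (-3)*(-3) + (-3)*(-3) = 18.
coefficient = 24 / 18 = 4/3.
proj_u(v) = 4/3 · [-3, -3] = [-4, -4].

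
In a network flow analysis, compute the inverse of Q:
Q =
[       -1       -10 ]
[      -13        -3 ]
det(Q) = -127
Q⁻¹ =
[    3/127   -10/127 ]
[  -13/127     1/127 ]

For a 2×2 matrix Q = [[a, b], [c, d]] with det(Q) ≠ 0, Q⁻¹ = (1/det(Q)) * [[d, -b], [-c, a]].
det(Q) = (-1)*(-3) - (-10)*(-13) = 3 - 130 = -127.
Q⁻¹ = (1/-127) * [[-3, 10], [13, -1]].
Dividing each entry by -127 and reducing:
Q⁻¹ =
[    3/127   -10/127 ]
[  -13/127     1/127 ]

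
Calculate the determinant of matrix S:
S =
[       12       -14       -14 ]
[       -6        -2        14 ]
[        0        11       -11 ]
det(S) = 264

Expand along row 0 (cofactor expansion): det(S) = a*(e*i - f*h) - b*(d*i - f*g) + c*(d*h - e*g), where the 3×3 is [[a, b, c], [d, e, f], [g, h, i]].
Minor M_00 = (-2)*(-11) - (14)*(11) = 22 - 154 = -132.
Minor M_01 = (-6)*(-11) - (14)*(0) = 66 - 0 = 66.
Minor M_02 = (-6)*(11) - (-2)*(0) = -66 - 0 = -66.
det(S) = (12)*(-132) - (-14)*(66) + (-14)*(-66) = -1584 + 924 + 924 = 264.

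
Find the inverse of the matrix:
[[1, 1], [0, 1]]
[[1, -1], [0, 1]]

For [[a,b],[c,d]], inverse = (1/det)·[[d,-b],[-c,a]]
det = 1·1 - 1·0 = 1
Inverse = (1/1)·[[1, -1], [0, 1]]
        = [[1, -1], [0, 1]]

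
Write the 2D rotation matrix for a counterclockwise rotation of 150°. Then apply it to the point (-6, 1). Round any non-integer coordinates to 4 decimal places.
R = [[-√3/2, -1/2], [1/2, -√3/2]]; R·(-6, 1) = (4.6962, -3.8660)

Rotation matrix formula: R(θ) = [[cos θ, -sin θ], [sin θ, cos θ]]
For θ = 150°:
cos(150°) = -√3/2
sin(150°) = 1/2
R = [[-√3/2, -1/2], [1/2, -√3/2]]
Apply to (-6, 1): [-√3/2·-6 + (-1/2)·1, 1/2·-6 + -√3/2·1] = (4.6962, -3.8660)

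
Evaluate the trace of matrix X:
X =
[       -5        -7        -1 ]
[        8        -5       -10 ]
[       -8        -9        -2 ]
tr(X) = -5 - 5 - 2 = -12

The trace of a square matrix is the sum of its diagonal entries.
Diagonal entries of X: X[0][0] = -5, X[1][1] = -5, X[2][2] = -2.
tr(X) = -5 - 5 - 2 = -12.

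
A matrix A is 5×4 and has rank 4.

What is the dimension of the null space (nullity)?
0

The rank-nullity theorem for an m×n matrix states:
rank(A) + nullity(A) = n (the number of columns).
Here n = 4 and rank(A) = 4, so nullity(A) = 4 - 4 = 0.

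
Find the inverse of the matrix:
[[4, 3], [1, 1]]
[[1, -3], [-1, 4]]

For [[a,b],[c,d]], inverse = (1/det)·[[d,-b],[-c,a]]
det = 4·1 - 3·1 = 1
Inverse = (1/1)·[[1, -3], [-1, 4]]
        = [[1, -3], [-1, 4]]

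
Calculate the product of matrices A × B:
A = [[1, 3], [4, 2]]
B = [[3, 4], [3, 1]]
[[12, 7], [18, 18]]

Matrix multiplication:
C[0][0] = 1×3 + 3×3 = 12
C[0][1] = 1×4 + 3×1 = 7
C[1][0] = 4×3 + 2×3 = 18
C[1][1] = 4×4 + 2×1 = 18
Result: [[12, 7], [18, 18]]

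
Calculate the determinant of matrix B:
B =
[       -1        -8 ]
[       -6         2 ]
det(B) = -50

For a 2×2 matrix [[a, b], [c, d]], det = a*d - b*c.
det(B) = (-1)*(2) - (-8)*(-6) = -2 - 48 = -50.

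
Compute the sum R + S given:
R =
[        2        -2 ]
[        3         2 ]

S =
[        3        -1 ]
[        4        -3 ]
R + S =
[        5        -3 ]
[        7        -1 ]

Matrix addition is elementwise: (R+S)[i][j] = R[i][j] + S[i][j].
  (R+S)[0][0] = (2) + (3) = 5
  (R+S)[0][1] = (-2) + (-1) = -3
  (R+S)[1][0] = (3) + (4) = 7
  (R+S)[1][1] = (2) + (-3) = -1
R + S =
[        5        -3 ]
[        7        -1 ]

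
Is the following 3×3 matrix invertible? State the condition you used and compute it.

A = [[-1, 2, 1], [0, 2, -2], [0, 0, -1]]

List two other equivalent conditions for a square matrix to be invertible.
Yes, invertible; det(A) = 2 ≠ 0. Equivalent conditions: rank(A) = 3; Ax = 0 has only the trivial solution; 0 is not an eigenvalue; the columns of A are linearly independent.

To check invertibility, compute det(A).
The given matrix is triangular, so det(A) equals the product of its diagonal entries = 2 ≠ 0.
Since det(A) ≠ 0, A is invertible.
Equivalent conditions for a square matrix A to be invertible:
- rank(A) = 3 (full rank).
- The homogeneous system Ax = 0 has only the trivial solution x = 0.
- 0 is not an eigenvalue of A.
- The columns (equivalently rows) of A are linearly independent.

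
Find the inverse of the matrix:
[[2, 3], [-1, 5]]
[[5/13, -3/13], [1/13, 2/13]]

For [[a,b],[c,d]], inverse = (1/det)·[[d,-b],[-c,a]]
det = 2·5 - 3·-1 = 13
Inverse = (1/13)·[[5, -3], [1, 2]]
        = [[5/13, -3/13], [1/13, 2/13]]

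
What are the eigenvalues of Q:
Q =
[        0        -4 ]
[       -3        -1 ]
λ = -4, 3

Solve det(Q - λI) = 0. For a 2×2 matrix the characteristic equation is λ² - (trace)λ + det = 0.
trace(Q) = a + d = 0 - 1 = -1.
det(Q) = a*d - b*c = (0)*(-1) - (-4)*(-3) = 0 - 12 = -12.
Characteristic equation: λ² - (-1)λ + (-12) = 0.
Discriminant = (-1)² - 4*(-12) = 1 + 48 = 49.
λ = (-1 ± √49) / 2 = (-1 ± 7) / 2 = -4, 3.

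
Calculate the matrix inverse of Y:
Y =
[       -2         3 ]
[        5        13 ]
det(Y) = -41
Y⁻¹ =
[   -13/41      3/41 ]
[     5/41      2/41 ]

For a 2×2 matrix Y = [[a, b], [c, d]] with det(Y) ≠ 0, Y⁻¹ = (1/det(Y)) * [[d, -b], [-c, a]].
det(Y) = (-2)*(13) - (3)*(5) = -26 - 15 = -41.
Y⁻¹ = (1/-41) * [[13, -3], [-5, -2]].
Dividing each entry by -41 and reducing:
Y⁻¹ =
[   -13/41      3/41 ]
[     5/41      2/41 ]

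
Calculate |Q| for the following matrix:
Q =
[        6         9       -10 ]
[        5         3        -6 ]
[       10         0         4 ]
det(Q) = -348

Expand along row 0 (cofactor expansion): det(Q) = a*(e*i - f*h) - b*(d*i - f*g) + c*(d*h - e*g), where the 3×3 is [[a, b, c], [d, e, f], [g, h, i]].
Minor M_00 = (3)*(4) - (-6)*(0) = 12 - 0 = 12.
Minor M_01 = (5)*(4) - (-6)*(10) = 20 + 60 = 80.
Minor M_02 = (5)*(0) - (3)*(10) = 0 - 30 = -30.
det(Q) = (6)*(12) - (9)*(80) + (-10)*(-30) = 72 - 720 + 300 = -348.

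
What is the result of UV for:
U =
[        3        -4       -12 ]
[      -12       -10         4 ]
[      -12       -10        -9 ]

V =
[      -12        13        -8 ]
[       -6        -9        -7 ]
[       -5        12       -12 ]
UV =
[       48       -69       148 ]
[      184       -18       118 ]
[      249      -174       274 ]

Matrix multiplication: (UV)[i][j] = sum over k of U[i][k] * V[k][j].
  (UV)[0][0] = (3)*(-12) + (-4)*(-6) + (-12)*(-5) = 48
  (UV)[0][1] = (3)*(13) + (-4)*(-9) + (-12)*(12) = -69
  (UV)[0][2] = (3)*(-8) + (-4)*(-7) + (-12)*(-12) = 148
  (UV)[1][0] = (-12)*(-12) + (-10)*(-6) + (4)*(-5) = 184
  (UV)[1][1] = (-12)*(13) + (-10)*(-9) + (4)*(12) = -18
  (UV)[1][2] = (-12)*(-8) + (-10)*(-7) + (4)*(-12) = 118
  (UV)[2][0] = (-12)*(-12) + (-10)*(-6) + (-9)*(-5) = 249
  (UV)[2][1] = (-12)*(13) + (-10)*(-9) + (-9)*(12) = -174
  (UV)[2][2] = (-12)*(-8) + (-10)*(-7) + (-9)*(-12) = 274
UV =
[       48       -69       148 ]
[      184       -18       118 ]
[      249      -174       274 ]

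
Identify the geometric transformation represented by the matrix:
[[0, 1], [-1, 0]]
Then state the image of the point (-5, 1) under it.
rotation by 90° clockwise (i.e., 270° counterclockwise); image of (-5, 1) is (1, 5)

This matches the form [[cos θ, -sin θ], [sin θ, cos θ]] of a rotation matrix; reading off cos θ and sin θ gives the angle.
The matrix [[0, 1], [-1, 0]] represents: rotation by 90° clockwise (i.e., 270° counterclockwise).
Applying it to (-5, 1): [0·-5 + 1·1, -1·-5 + 0·1] = (1, 5).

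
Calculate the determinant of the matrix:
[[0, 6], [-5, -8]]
30

For a 2×2 matrix [[a, b], [c, d]], det = ad - bc
det = (0)(-8) - (6)(-5) = 0 - -30 = 30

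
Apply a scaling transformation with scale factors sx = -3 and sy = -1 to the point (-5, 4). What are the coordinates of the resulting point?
(15, -4)

Scaling matrix:
[[-3, 0], [0, -1]]
Result: (-5 × -3, 4 × -1) = (15, -4)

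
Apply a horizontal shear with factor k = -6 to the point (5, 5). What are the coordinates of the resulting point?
(-25, 5)

Shear matrix for horizontal shear with factor k = -6:
[[1, -6], [0, 1]]
Result: (5, 5) → (-25, 5)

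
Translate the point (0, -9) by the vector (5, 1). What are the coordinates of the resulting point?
(5, -8)

Translation by (5, 1):
x' = 0 + 5 = 5
y' = -9 + 1 = -8
Homogeneous matrix: [[1, 0, 5], [0, 1, 1], [0, 0, 1]]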